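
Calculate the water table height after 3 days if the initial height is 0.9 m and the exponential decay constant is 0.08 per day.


m = m0 * exp(-k*t)
m = 0.9 * exp(-0.08 * 3)
m = 0.9 * exp(-0.2400)

0.7080 m


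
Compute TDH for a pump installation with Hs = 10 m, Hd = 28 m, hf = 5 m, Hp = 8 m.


TDH = Hs + Hd + hf + Hp = 10 + 28 + 5 + 8 = 51

51 m


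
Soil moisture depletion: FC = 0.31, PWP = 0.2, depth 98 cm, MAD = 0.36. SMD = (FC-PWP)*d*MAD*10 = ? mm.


SMD = (FC - PWP) * d * MAD * 10
SMD = (0.31 - 0.2) * 98 * 0.36 * 10
SMD = 0.1100 * 98 * 0.36 * 10

38.8080 mm


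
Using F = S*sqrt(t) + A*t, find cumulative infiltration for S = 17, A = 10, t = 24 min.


F = S*sqrt(t) + A*t
F = 17*sqrt(24) + 10*24
F = 17*4.898979 + 240

323.2826 mm


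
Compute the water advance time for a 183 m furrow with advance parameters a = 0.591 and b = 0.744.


t = (L/a)^(1/b)
t = (183/0.591)^(1/0.744)
t = 309.644670^(1/0.744)

2228.1014 min


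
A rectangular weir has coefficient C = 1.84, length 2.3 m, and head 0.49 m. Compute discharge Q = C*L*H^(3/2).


Q = C * L * H^(3/2) = 1.84 * 2.3 * 0.49^1.5 = 1.84 * 2.3 * 0.343000

1.4516 m^3/s


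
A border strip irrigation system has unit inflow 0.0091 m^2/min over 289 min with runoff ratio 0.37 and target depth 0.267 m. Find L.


L = q*t/((1+r)*Z)
L = 0.0091*289/((1+0.37)*0.267)
L = 2.6299/0.36579

7.1896 m


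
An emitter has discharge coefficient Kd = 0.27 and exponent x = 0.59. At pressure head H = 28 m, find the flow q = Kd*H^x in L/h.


q = Kd * H^x = 0.27 * 28^0.59 = 0.27 * 7.142056

1.9284 L/h


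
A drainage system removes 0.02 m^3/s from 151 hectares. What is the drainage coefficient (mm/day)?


DC = Q * 86400 / (A * 10000) * 1000
DC = 0.02 * 86400 / (151 * 10000) * 1000
DC = 1728000.0000 / 1510000

1.1444 mm/day


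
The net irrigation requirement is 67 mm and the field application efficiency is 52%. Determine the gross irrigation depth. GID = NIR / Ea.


Ea = 52% = 0.52
GID = NIR / Ea = 67 / 0.52 = 128.8462 mm

128.8462 mm


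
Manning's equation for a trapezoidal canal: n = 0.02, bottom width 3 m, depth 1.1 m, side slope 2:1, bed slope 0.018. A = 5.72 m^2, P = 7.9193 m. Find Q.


R = A/P = 5.72/7.9193 = 0.722286
Q = (1/0.02) * 5.72 * 0.722286^(2/3) * 0.018^0.5

30.8893 m^3/s


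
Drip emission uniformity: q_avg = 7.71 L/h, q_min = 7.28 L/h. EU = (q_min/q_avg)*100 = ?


EU = (q_min/q_avg)*100 = (7.28/7.71)*100 = 94.4228%

94.4228 %


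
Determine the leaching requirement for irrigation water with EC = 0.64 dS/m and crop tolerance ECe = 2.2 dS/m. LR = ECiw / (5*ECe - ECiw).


LR = ECiw / (5*ECe - ECiw)
LR = 0.64 / (5*2.2 - 0.64)
LR = 0.64 / 10.3600

0.0618


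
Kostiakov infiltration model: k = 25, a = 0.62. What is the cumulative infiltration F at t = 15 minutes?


F = k * t^a = 25 * 15^0.62
F = 25 * 5.360146

134.0036 mm


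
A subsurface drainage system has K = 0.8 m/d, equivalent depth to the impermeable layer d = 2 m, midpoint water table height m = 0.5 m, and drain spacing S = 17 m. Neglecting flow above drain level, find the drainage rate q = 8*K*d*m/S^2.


q = 8*K*d*m/S^2
q = 8*0.8*2*0.5/17^2
q = 6.4000 / 289

0.0221 m/d


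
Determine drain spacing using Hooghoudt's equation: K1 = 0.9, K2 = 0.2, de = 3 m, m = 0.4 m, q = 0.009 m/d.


S^2 = 8*K2*de*m/q + 4*K1*m^2/q
S^2 = 8*0.2*3*0.4/0.009 + 4*0.9*0.4^2/0.009
S = sqrt(277.3333)

16.6533 m


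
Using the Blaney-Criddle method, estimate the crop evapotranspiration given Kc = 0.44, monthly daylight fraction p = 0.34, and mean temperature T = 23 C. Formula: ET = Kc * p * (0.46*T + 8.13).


ET = Kc * p * (0.46*T + 8.13)
ET = 0.44 * 0.34 * (0.46*23 + 8.13)
ET = 0.44 * 0.34 * 18.7100

2.7990 mm/day


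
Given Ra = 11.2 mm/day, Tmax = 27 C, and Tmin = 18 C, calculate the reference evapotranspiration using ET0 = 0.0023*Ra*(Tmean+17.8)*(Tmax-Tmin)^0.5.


Tmean = (Tmax + Tmin)/2 = (27 + 18)/2 = 22.5
ET0 = 0.0023 * 11.2 * (22.5 + 17.8) * sqrt(27 - 18)
ET0 = 0.0023 * 11.2 * 40.3 * 3.000000

3.1144 mm/day


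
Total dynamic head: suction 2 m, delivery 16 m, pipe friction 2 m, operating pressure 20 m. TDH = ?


TDH = Hs + Hd + hf + Hp = 2 + 16 + 2 + 20 = 40

40 m


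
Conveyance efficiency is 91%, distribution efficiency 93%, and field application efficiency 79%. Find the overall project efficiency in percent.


Ec = 0.91, Eb = 0.93, Ea = 0.79
E = 0.91 * 0.93 * 0.79 * 100 = 66.8577%

66.8577 %


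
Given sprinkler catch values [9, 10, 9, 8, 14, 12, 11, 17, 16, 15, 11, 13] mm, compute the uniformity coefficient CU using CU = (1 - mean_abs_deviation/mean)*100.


mean = 12.083333 mm
MAD = 2.430556 mm
CU = (1 - 2.430556/12.083333)*100

79.8851 %


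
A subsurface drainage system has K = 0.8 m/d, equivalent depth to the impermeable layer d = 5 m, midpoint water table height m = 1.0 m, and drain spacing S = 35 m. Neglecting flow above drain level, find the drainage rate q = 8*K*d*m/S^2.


q = 8*K*d*m/S^2
q = 8*0.8*5*1.0/35^2
q = 32.0000 / 1225

0.0261 m/d


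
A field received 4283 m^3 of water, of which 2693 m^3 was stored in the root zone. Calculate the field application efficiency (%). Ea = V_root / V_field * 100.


Ea = V_root / V_field * 100 = 2693 / 4283 * 100 = 62.8765%

62.8765 %


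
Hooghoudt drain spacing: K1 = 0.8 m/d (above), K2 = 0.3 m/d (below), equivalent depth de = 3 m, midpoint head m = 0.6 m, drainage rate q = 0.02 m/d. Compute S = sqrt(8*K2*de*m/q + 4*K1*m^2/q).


S^2 = 8*K2*de*m/q + 4*K1*m^2/q
S^2 = 8*0.3*3*0.6/0.02 + 4*0.8*0.6^2/0.02
S = sqrt(273.6000)

16.5409 m


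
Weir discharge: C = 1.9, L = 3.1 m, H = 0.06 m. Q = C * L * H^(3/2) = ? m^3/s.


Q = C * L * H^(3/2) = 1.9 * 3.1 * 0.06^1.5 = 1.9 * 3.1 * 0.014697

0.0866 m^3/s


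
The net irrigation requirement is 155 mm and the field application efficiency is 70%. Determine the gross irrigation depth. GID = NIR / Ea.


Ea = 70% = 0.7
GID = NIR / Ea = 155 / 0.7 = 221.4286 mm

221.4286 mm


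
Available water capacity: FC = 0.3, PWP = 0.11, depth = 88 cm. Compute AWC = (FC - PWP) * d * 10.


AWC = (FC - PWP) * d * 10
AWC = (0.3 - 0.11) * 88 * 10
AWC = 0.1900 * 88 * 10

167.2000 mm


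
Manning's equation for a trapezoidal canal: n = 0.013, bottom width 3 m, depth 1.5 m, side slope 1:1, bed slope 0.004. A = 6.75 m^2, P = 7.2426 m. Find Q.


R = A/P = 6.75/7.2426 = 0.931986
Q = (1/0.013) * 6.75 * 0.931986^(2/3) * 0.004^0.5

31.3326 m^3/s


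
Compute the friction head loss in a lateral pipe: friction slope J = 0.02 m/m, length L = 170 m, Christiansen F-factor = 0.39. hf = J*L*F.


hf = J * L * F = 0.02 * 170 * 0.39 = 1.3260 m

1.3260 m


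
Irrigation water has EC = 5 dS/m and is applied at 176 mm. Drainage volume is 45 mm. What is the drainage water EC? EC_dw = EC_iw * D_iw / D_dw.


EC_dw = EC_iw * D_iw / D_dw
EC_dw = 5 * 176 / 45
EC_dw = 880 / 45

19.5556 dS/m


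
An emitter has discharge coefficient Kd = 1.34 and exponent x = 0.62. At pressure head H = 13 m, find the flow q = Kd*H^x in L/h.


q = Kd * H^x = 1.34 * 13^0.62 = 1.34 * 4.905066

6.5728 L/h


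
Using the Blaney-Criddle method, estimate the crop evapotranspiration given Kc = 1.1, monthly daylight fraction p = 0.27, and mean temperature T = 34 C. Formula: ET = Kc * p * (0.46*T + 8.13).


ET = Kc * p * (0.46*T + 8.13)
ET = 1.1 * 0.27 * (0.46*34 + 8.13)
ET = 1.1 * 0.27 * 23.7700

7.0597 mm/day


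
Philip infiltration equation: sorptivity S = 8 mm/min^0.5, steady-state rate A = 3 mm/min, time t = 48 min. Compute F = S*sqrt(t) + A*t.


F = S*sqrt(t) + A*t
F = 8*sqrt(48) + 3*48
F = 8*6.928203 + 144

199.4256 mm


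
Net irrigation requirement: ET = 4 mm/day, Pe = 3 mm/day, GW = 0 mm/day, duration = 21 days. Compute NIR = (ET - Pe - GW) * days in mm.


Daily deficit = ET - Pe - GW = 4 - 3 - 0 = 1 mm/day
NIR = 1 * 21 = 21 mm

21.0000 mm


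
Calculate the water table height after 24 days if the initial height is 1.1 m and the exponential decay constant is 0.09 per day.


m = m0 * exp(-k*t)
m = 1.1 * exp(-0.09 * 24)
m = 1.1 * exp(-2.1600)

0.1269 m


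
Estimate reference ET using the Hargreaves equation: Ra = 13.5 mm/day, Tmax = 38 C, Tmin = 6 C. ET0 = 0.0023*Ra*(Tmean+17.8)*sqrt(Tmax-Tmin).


Tmean = (Tmax + Tmin)/2 = (38 + 6)/2 = 22.0
ET0 = 0.0023 * 13.5 * (22.0 + 17.8) * sqrt(38 - 6)
ET0 = 0.0023 * 13.5 * 39.8 * 5.656854

6.9907 mm/day


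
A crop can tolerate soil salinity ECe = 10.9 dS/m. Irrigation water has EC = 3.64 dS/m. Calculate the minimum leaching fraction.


LR = ECiw / (5*ECe - ECiw)
LR = 3.64 / (5*10.9 - 3.64)
LR = 3.64 / 50.8600

0.0716


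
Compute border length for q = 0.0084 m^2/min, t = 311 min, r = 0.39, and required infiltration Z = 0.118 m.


L = q*t/((1+r)*Z)
L = 0.0084*311/((1+0.39)*0.118)
L = 2.6124/0.16402

15.9273 m


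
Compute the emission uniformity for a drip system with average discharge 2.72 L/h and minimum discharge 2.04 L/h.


EU = (q_min/q_avg)*100 = (2.04/2.72)*100 = 75.0000%

75.0000 %


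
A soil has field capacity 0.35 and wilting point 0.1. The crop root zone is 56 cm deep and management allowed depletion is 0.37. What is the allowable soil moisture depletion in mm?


SMD = (FC - PWP) * d * MAD * 10
SMD = (0.35 - 0.1) * 56 * 0.37 * 10
SMD = 0.2500 * 56 * 0.37 * 10

51.8000 mm


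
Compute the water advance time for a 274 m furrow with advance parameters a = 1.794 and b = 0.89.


t = (L/a)^(1/b)
t = (274/1.794)^(1/0.89)
t = 152.731327^(1/0.89)

284.3491 min


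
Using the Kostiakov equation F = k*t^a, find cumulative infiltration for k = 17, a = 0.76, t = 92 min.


F = k * t^a = 17 * 92^0.76
F = 17 * 31.079838

528.3572 mm


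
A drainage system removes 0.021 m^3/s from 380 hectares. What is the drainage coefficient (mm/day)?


DC = Q * 86400 / (A * 10000) * 1000
DC = 0.021 * 86400 / (380 * 10000) * 1000
DC = 1814400.0000 / 3800000

0.4775 mm/day


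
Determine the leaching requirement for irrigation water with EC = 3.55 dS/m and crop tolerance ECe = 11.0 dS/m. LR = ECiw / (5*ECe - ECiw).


LR = ECiw / (5*ECe - ECiw)
LR = 3.55 / (5*11.0 - 3.55)
LR = 3.55 / 51.4500

0.0690


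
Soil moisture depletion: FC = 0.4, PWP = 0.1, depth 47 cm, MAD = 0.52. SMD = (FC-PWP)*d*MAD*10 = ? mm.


SMD = (FC - PWP) * d * MAD * 10
SMD = (0.4 - 0.1) * 47 * 0.52 * 10
SMD = 0.3000 * 47 * 0.52 * 10

73.3200 mm


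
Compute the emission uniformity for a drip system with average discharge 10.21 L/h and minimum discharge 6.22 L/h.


EU = (q_min/q_avg)*100 = (6.22/10.21)*100 = 60.9207%

60.9207 %


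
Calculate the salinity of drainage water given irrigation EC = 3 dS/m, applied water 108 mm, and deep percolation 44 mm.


EC_dw = EC_iw * D_iw / D_dw
EC_dw = 3 * 108 / 44
EC_dw = 324 / 44

7.3636 dS/m


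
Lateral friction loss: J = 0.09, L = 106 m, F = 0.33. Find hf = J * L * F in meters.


hf = J * L * F = 0.09 * 106 * 0.33 = 3.1482 m

3.1482 m


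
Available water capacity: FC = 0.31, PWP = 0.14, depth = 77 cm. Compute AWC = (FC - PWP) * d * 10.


AWC = (FC - PWP) * d * 10
AWC = (0.31 - 0.14) * 77 * 10
AWC = 0.1700 * 77 * 10

130.9000 mm


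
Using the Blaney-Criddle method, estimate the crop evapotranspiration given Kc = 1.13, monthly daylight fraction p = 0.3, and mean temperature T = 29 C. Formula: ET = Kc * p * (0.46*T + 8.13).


ET = Kc * p * (0.46*T + 8.13)
ET = 1.13 * 0.3 * (0.46*29 + 8.13)
ET = 1.13 * 0.3 * 21.4700

7.2783 mm/day


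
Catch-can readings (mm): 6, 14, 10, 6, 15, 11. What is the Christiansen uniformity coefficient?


mean = 10.333333 mm
MAD = 3.000000 mm
CU = (1 - 3.000000/10.333333)*100

70.9677 %


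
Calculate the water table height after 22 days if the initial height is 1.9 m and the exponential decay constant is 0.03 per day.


m = m0 * exp(-k*t)
m = 1.9 * exp(-0.03 * 22)
m = 1.9 * exp(-0.6600)

0.9820 m


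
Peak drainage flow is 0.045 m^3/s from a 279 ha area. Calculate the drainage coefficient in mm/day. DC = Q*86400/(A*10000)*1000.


DC = Q * 86400 / (A * 10000) * 1000
DC = 0.045 * 86400 / (279 * 10000) * 1000
DC = 3888000.0000 / 2790000

1.3935 mm/day


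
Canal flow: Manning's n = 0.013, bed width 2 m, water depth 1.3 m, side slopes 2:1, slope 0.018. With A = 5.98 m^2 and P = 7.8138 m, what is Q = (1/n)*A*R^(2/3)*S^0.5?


R = A/P = 5.98/7.8138 = 0.765313
Q = (1/0.013) * 5.98 * 0.765313^(2/3) * 0.018^0.5

51.6361 m^3/s


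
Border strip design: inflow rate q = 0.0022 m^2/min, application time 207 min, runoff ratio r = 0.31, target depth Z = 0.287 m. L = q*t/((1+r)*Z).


L = q*t/((1+r)*Z)
L = 0.0022*207/((1+0.31)*0.287)
L = 0.4554/0.37597

1.2113 m


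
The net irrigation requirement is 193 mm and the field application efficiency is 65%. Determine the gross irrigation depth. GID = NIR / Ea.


Ea = 65% = 0.65
GID = NIR / Ea = 193 / 0.65 = 296.9231 mm

296.9231 mm


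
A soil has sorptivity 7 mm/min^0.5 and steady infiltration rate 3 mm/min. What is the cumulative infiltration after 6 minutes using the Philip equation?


F = S*sqrt(t) + A*t
F = 7*sqrt(6) + 3*6
F = 7*2.449490 + 18

35.1464 mm


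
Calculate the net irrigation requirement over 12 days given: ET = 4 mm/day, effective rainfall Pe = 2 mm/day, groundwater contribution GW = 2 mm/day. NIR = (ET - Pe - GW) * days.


Daily deficit = ET - Pe - GW = 4 - 2 - 2 = 0 mm/day
NIR = 0 * 12 = 0 mm

0 mm


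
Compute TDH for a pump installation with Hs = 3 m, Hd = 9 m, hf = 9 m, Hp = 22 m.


TDH = Hs + Hd + hf + Hp = 3 + 9 + 9 + 22 = 43

43 m


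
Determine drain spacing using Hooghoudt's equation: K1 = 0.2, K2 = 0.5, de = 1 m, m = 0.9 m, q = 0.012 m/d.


S^2 = 8*K2*de*m/q + 4*K1*m^2/q
S^2 = 8*0.5*1*0.9/0.012 + 4*0.2*0.9^2/0.012
S = sqrt(354.0000)

18.8149 m


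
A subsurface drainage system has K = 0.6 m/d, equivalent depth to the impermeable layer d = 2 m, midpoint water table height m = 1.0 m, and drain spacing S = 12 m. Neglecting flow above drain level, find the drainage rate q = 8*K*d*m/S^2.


q = 8*K*d*m/S^2
q = 8*0.6*2*1.0/12^2
q = 9.6000 / 144

0.0667 m/d


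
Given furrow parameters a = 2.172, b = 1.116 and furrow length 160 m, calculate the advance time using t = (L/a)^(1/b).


t = (L/a)^(1/b)
t = (160/2.172)^(1/1.116)
t = 73.664825^(1/1.116)

47.1164 min


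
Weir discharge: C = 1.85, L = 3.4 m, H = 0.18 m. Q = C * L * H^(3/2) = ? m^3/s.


Q = C * L * H^(3/2) = 1.85 * 3.4 * 0.18^1.5 = 1.85 * 3.4 * 0.076368

0.4804 m^3/s


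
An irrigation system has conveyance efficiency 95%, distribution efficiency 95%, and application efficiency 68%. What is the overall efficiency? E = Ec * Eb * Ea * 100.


Ec = 0.95, Eb = 0.95, Ea = 0.68
E = 0.95 * 0.95 * 0.68 * 100 = 61.3700%

61.3700 %


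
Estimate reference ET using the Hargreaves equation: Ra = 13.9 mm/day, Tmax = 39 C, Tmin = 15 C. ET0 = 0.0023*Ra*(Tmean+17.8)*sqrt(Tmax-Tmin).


Tmean = (Tmax + Tmin)/2 = (39 + 15)/2 = 27.0
ET0 = 0.0023 * 13.9 * (27.0 + 17.8) * sqrt(39 - 15)
ET0 = 0.0023 * 13.9 * 44.8 * 4.898979

7.0166 mm/day


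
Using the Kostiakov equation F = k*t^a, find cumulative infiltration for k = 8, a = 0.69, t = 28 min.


F = k * t^a = 8 * 28^0.69
F = 8 * 9.966417

79.7313 mm


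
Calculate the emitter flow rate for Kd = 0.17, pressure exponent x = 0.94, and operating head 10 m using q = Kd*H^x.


q = Kd * H^x = 0.17 * 10^0.94 = 0.17 * 8.709636

1.4806 L/h


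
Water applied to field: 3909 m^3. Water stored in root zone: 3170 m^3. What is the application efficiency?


Ea = V_root / V_field * 100 = 3170 / 3909 * 100 = 81.0949%

81.0949 %


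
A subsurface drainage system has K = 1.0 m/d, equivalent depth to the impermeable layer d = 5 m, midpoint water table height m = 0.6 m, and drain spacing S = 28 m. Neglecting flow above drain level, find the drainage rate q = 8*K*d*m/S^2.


q = 8*K*d*m/S^2
q = 8*1.0*5*0.6/28^2
q = 24.0000 / 784

0.0306 m/d


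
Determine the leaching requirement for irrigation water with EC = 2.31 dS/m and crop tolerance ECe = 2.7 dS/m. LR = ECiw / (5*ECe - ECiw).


LR = ECiw / (5*ECe - ECiw)
LR = 2.31 / (5*2.7 - 2.31)
LR = 2.31 / 11.1900

0.2064


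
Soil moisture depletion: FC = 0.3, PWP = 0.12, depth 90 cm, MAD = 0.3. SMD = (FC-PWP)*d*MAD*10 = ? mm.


SMD = (FC - PWP) * d * MAD * 10
SMD = (0.3 - 0.12) * 90 * 0.3 * 10
SMD = 0.1800 * 90 * 0.3 * 10

48.6000 mm


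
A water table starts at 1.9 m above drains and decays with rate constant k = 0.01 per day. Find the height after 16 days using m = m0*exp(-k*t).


m = m0 * exp(-k*t)
m = 1.9 * exp(-0.01 * 16)
m = 1.9 * exp(-0.1600)

1.6191 m


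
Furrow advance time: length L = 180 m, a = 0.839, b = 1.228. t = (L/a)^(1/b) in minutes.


t = (L/a)^(1/b)
t = (180/0.839)^(1/1.228)
t = 214.541120^(1/1.228)

79.1816 min


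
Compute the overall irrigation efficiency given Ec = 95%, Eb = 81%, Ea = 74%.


Ec = 0.95, Eb = 0.81, Ea = 0.74
E = 0.95 * 0.81 * 0.74 * 100 = 56.9430%

56.9430 %


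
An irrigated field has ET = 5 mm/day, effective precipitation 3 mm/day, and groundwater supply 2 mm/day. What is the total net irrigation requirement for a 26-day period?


Daily deficit = ET - Pe - GW = 5 - 3 - 2 = 0 mm/day
NIR = 0 * 26 = 0 mm

0 mm


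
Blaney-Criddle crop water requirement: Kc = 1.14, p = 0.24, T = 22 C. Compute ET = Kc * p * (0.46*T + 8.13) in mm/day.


ET = Kc * p * (0.46*T + 8.13)
ET = 1.14 * 0.24 * (0.46*22 + 8.13)
ET = 1.14 * 0.24 * 18.2500

4.9932 mm/day


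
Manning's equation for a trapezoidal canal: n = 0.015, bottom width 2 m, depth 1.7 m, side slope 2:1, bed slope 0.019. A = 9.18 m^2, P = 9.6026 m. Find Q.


R = A/P = 9.18/9.6026 = 0.955991
Q = (1/0.015) * 9.18 * 0.955991^(2/3) * 0.019^0.5

81.8648 m^3/s


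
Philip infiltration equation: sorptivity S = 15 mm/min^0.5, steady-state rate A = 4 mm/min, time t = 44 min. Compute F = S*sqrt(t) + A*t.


F = S*sqrt(t) + A*t
F = 15*sqrt(44) + 4*44
F = 15*6.633250 + 176

275.4987 mm


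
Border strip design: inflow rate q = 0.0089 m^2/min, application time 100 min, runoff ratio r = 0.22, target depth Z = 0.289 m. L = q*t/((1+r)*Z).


L = q*t/((1+r)*Z)
L = 0.0089*100/((1+0.22)*0.289)
L = 0.89/0.35258

2.5242 m


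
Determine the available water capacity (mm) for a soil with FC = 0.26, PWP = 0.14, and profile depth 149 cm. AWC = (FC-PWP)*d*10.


AWC = (FC - PWP) * d * 10
AWC = (0.26 - 0.14) * 149 * 10
AWC = 0.1200 * 149 * 10

178.8000 mm


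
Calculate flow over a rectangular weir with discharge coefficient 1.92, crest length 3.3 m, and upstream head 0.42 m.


Q = C * L * H^(3/2) = 1.92 * 3.3 * 0.42^1.5 = 1.92 * 3.3 * 0.272191

1.7246 m^3/s


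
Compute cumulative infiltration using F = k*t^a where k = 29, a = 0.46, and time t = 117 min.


F = k * t^a = 29 * 117^0.46
F = 29 * 8.940576

259.2767 mm


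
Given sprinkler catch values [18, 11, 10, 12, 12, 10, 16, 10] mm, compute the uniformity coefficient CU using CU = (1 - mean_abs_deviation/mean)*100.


mean = 12.375000 mm
MAD = 2.312500 mm
CU = (1 - 2.312500/12.375000)*100

81.3131 %


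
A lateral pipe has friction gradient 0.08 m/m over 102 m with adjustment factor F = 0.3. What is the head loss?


hf = J * L * F = 0.08 * 102 * 0.3 = 2.4480 m

2.4480 m


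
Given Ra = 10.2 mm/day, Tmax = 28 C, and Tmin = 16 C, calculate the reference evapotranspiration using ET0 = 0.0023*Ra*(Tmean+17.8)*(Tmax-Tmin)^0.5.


Tmean = (Tmax + Tmin)/2 = (28 + 16)/2 = 22.0
ET0 = 0.0023 * 10.2 * (22.0 + 17.8) * sqrt(28 - 16)
ET0 = 0.0023 * 10.2 * 39.8 * 3.464102

3.2345 mm/day


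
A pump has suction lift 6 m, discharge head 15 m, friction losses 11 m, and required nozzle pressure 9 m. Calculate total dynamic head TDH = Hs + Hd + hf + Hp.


TDH = Hs + Hd + hf + Hp = 6 + 15 + 11 + 9 = 41

41 m


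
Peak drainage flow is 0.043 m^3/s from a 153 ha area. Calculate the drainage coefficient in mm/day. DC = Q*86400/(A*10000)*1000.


DC = Q * 86400 / (A * 10000) * 1000
DC = 0.043 * 86400 / (153 * 10000) * 1000
DC = 3715200.0000 / 1530000

2.4282 mm/day


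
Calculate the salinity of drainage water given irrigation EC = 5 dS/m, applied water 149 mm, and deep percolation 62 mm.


EC_dw = EC_iw * D_iw / D_dw
EC_dw = 5 * 149 / 62
EC_dw = 745 / 62

12.0161 dS/m


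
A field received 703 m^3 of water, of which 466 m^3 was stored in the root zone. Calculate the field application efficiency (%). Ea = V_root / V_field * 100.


Ea = V_root / V_field * 100 = 466 / 703 * 100 = 66.2873%

66.2873 %


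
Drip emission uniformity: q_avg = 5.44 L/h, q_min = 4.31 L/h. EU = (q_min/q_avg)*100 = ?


EU = (q_min/q_avg)*100 = (4.31/5.44)*100 = 79.2279%

79.2279 %


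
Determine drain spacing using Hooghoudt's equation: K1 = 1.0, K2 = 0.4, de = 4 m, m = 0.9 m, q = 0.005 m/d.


S^2 = 8*K2*de*m/q + 4*K1*m^2/q
S^2 = 8*0.4*4*0.9/0.005 + 4*1.0*0.9^2/0.005
S = sqrt(2952.0000)

54.3323 m


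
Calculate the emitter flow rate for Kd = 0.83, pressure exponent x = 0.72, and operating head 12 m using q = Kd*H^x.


q = Kd * H^x = 0.83 * 12^0.72 = 0.83 * 5.984261

4.9669 L/h


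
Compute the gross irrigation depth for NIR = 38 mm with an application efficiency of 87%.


Ea = 87% = 0.87
GID = NIR / Ea = 38 / 0.87 = 43.6782 mm

43.6782 mm


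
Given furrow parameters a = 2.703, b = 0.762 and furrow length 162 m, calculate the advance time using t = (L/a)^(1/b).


t = (L/a)^(1/b)
t = (162/2.703)^(1/0.762)
t = 59.933407^(1/0.762)

215.2281 min


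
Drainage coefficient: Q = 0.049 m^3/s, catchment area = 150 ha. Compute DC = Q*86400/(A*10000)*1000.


DC = Q * 86400 / (A * 10000) * 1000
DC = 0.049 * 86400 / (150 * 10000) * 1000
DC = 4233600.0000 / 1500000

2.8224 mm/day


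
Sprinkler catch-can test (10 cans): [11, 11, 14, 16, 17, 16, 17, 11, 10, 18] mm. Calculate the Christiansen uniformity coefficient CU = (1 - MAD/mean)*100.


mean = 14.100000 mm
MAD = 2.700000 mm
CU = (1 - 2.700000/14.100000)*100

80.8511 %


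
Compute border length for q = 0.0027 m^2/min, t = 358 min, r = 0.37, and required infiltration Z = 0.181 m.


L = q*t/((1+r)*Z)
L = 0.0027*358/((1+0.37)*0.181)
L = 0.9666/0.24797

3.8981 m


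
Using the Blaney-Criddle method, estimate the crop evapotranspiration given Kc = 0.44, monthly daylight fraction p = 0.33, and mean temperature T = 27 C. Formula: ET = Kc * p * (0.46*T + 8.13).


ET = Kc * p * (0.46*T + 8.13)
ET = 0.44 * 0.33 * (0.46*27 + 8.13)
ET = 0.44 * 0.33 * 20.5500

2.9839 mm/day


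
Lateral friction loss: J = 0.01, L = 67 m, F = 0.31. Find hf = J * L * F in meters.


hf = J * L * F = 0.01 * 67 * 0.31 = 0.2077 m

0.2077 m


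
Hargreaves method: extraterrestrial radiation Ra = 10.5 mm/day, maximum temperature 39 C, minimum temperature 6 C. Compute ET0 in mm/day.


Tmean = (Tmax + Tmin)/2 = (39 + 6)/2 = 22.5
ET0 = 0.0023 * 10.5 * (22.5 + 17.8) * sqrt(39 - 6)
ET0 = 0.0023 * 10.5 * 40.3 * 5.744563

5.5909 mm/day


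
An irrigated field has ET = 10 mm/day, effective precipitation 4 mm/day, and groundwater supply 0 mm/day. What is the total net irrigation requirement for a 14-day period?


Daily deficit = ET - Pe - GW = 10 - 4 - 0 = 6 mm/day
NIR = 6 * 14 = 84 mm

84.0000 mm


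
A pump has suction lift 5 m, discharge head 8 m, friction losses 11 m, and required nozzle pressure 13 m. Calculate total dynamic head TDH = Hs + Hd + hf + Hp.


TDH = Hs + Hd + hf + Hp = 5 + 8 + 11 + 13 = 37

37 m


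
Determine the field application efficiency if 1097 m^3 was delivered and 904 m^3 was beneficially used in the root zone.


Ea = V_root / V_field * 100 = 904 / 1097 * 100 = 82.4066%

82.4066 %


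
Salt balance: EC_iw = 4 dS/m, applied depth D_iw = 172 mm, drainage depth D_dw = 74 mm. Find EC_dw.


EC_dw = EC_iw * D_iw / D_dw
EC_dw = 4 * 172 / 74
EC_dw = 688 / 74

9.2973 dS/m


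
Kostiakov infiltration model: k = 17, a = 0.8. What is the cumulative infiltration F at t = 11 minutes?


F = k * t^a = 17 * 11^0.8
F = 17 * 6.809483

115.7612 mm


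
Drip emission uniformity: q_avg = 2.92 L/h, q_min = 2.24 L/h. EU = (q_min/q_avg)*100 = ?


EU = (q_min/q_avg)*100 = (2.24/2.92)*100 = 76.7123%

76.7123 %


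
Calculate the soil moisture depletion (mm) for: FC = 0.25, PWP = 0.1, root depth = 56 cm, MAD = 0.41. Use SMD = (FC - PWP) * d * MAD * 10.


SMD = (FC - PWP) * d * MAD * 10
SMD = (0.25 - 0.1) * 56 * 0.41 * 10
SMD = 0.1500 * 56 * 0.41 * 10

34.4400 mm


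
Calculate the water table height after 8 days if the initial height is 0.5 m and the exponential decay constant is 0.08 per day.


m = m0 * exp(-k*t)
m = 0.5 * exp(-0.08 * 8)
m = 0.5 * exp(-0.6400)

0.2636 m


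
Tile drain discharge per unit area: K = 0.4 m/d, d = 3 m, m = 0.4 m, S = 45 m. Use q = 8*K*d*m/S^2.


q = 8*K*d*m/S^2
q = 8*0.4*3*0.4/45^2
q = 3.8400 / 2025

0.0019 m/d


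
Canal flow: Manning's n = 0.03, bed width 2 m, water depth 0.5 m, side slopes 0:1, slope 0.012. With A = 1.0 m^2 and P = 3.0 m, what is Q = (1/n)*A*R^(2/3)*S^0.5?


R = A/P = 1.0/3.0 = 0.333333
Q = (1/0.03) * 1.0 * 0.333333^(2/3) * 0.012^0.5

1.7554 m^3/s


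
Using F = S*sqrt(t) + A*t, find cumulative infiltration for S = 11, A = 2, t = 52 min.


F = S*sqrt(t) + A*t
F = 11*sqrt(52) + 2*52
F = 11*7.211103 + 104

183.3221 mm


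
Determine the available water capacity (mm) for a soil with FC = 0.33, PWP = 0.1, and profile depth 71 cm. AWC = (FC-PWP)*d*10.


AWC = (FC - PWP) * d * 10
AWC = (0.33 - 0.1) * 71 * 10
AWC = 0.2300 * 71 * 10

163.3000 mm


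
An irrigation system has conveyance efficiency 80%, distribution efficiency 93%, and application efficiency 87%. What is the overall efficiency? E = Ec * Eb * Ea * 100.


Ec = 0.8, Eb = 0.93, Ea = 0.87
E = 0.8 * 0.93 * 0.87 * 100 = 64.7280%

64.7280 %


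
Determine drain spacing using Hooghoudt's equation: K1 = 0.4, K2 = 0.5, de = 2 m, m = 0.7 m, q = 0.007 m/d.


S^2 = 8*K2*de*m/q + 4*K1*m^2/q
S^2 = 8*0.5*2*0.7/0.007 + 4*0.4*0.7^2/0.007
S = sqrt(912.0000)

30.1993 m


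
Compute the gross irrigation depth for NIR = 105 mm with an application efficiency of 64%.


Ea = 64% = 0.64
GID = NIR / Ea = 105 / 0.64 = 164.0625 mm

164.0625 mm


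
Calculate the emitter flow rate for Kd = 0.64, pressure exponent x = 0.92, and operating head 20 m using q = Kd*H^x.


q = Kd * H^x = 0.64 * 20^0.92 = 0.64 * 15.737930

10.0723 L/h


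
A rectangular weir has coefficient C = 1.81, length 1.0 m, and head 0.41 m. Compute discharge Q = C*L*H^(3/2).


Q = C * L * H^(3/2) = 1.81 * 1.0 * 0.41^1.5 = 1.81 * 1.0 * 0.262528

0.4752 m^3/s


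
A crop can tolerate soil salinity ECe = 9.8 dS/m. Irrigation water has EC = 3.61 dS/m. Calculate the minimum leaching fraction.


LR = ECiw / (5*ECe - ECiw)
LR = 3.61 / (5*9.8 - 3.61)
LR = 3.61 / 45.3900

0.0795


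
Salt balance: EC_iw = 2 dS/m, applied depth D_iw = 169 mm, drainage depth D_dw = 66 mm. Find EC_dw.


EC_dw = EC_iw * D_iw / D_dw
EC_dw = 2 * 169 / 66
EC_dw = 338 / 66

5.1212 dS/m


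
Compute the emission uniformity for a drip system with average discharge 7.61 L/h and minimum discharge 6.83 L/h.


EU = (q_min/q_avg)*100 = (6.83/7.61)*100 = 89.7503%

89.7503 %


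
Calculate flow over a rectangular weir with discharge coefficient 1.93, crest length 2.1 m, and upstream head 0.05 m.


Q = C * L * H^(3/2) = 1.93 * 2.1 * 0.05^1.5 = 1.93 * 2.1 * 0.011180

0.0453 m^3/s


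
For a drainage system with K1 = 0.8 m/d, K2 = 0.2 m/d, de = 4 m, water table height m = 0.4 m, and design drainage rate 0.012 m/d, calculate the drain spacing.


S^2 = 8*K2*de*m/q + 4*K1*m^2/q
S^2 = 8*0.2*4*0.4/0.012 + 4*0.8*0.4^2/0.012
S = sqrt(256.0000)

16.0000 m


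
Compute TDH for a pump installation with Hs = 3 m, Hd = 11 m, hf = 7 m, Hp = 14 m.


TDH = Hs + Hd + hf + Hp = 3 + 11 + 7 + 14 = 35

35 m


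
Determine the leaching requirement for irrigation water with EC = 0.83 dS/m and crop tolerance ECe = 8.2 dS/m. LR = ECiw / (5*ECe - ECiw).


LR = ECiw / (5*ECe - ECiw)
LR = 0.83 / (5*8.2 - 0.83)
LR = 0.83 / 40.1700

0.0207


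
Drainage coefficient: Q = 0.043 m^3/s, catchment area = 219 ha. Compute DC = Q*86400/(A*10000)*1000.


DC = Q * 86400 / (A * 10000) * 1000
DC = 0.043 * 86400 / (219 * 10000) * 1000
DC = 3715200.0000 / 2190000

1.6964 mm/day


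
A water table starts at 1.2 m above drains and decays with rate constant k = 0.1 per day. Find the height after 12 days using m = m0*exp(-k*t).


m = m0 * exp(-k*t)
m = 1.2 * exp(-0.1 * 12)
m = 1.2 * exp(-1.2000)

0.3614 m


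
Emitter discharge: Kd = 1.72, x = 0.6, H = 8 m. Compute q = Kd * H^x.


q = Kd * H^x = 1.72 * 8^0.6 = 1.72 * 3.482202

5.9894 L/h


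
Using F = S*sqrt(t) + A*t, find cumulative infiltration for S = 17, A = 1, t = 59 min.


F = S*sqrt(t) + A*t
F = 17*sqrt(59) + 1*59
F = 17*7.681146 + 59

189.5795 mm


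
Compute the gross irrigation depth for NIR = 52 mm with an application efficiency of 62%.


Ea = 62% = 0.62
GID = NIR / Ea = 52 / 0.62 = 83.8710 mm

83.8710 mm


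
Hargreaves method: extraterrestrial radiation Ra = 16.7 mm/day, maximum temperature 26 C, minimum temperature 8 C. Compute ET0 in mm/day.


Tmean = (Tmax + Tmin)/2 = (26 + 8)/2 = 17.0
ET0 = 0.0023 * 16.7 * (17.0 + 17.8) * sqrt(26 - 8)
ET0 = 0.0023 * 16.7 * 34.8 * 4.242641

5.6710 mm/day


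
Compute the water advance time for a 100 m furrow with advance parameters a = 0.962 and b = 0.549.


t = (L/a)^(1/b)
t = (100/0.962)^(1/0.549)
t = 103.950104^(1/0.549)

4716.6511 min


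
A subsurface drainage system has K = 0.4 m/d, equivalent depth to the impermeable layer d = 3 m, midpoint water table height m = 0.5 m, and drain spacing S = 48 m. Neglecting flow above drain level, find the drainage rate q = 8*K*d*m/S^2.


q = 8*K*d*m/S^2
q = 8*0.4*3*0.5/48^2
q = 4.8000 / 2304

0.0021 m/d


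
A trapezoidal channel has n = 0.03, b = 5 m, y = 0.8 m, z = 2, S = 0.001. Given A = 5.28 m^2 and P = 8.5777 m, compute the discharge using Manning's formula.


R = A/P = 5.28/8.5777 = 0.615550
Q = (1/0.03) * 5.28 * 0.615550^(2/3) * 0.001^0.5

4.0274 m^3/s


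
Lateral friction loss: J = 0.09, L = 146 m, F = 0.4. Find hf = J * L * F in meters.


hf = J * L * F = 0.09 * 146 * 0.4 = 5.2560 m

5.2560 m


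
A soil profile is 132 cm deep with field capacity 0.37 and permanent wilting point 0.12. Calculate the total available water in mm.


AWC = (FC - PWP) * d * 10
AWC = (0.37 - 0.12) * 132 * 10
AWC = 0.2500 * 132 * 10

330.0000 mm


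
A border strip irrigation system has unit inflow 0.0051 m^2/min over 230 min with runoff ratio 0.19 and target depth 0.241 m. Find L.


L = q*t/((1+r)*Z)
L = 0.0051*230/((1+0.19)*0.241)
L = 1.173/0.28679

4.0901 m


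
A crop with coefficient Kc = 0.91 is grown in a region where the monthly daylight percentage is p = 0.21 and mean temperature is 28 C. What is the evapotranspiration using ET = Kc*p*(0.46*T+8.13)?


ET = Kc * p * (0.46*T + 8.13)
ET = 0.91 * 0.21 * (0.46*28 + 8.13)
ET = 0.91 * 0.21 * 21.0100

4.0150 mm/day


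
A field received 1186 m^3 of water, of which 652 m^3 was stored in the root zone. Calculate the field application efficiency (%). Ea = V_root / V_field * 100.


Ea = V_root / V_field * 100 = 652 / 1186 * 100 = 54.9747%

54.9747 %


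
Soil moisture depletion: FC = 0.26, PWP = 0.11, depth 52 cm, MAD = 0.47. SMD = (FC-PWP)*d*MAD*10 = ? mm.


SMD = (FC - PWP) * d * MAD * 10
SMD = (0.26 - 0.11) * 52 * 0.47 * 10
SMD = 0.1500 * 52 * 0.47 * 10

36.6600 mm


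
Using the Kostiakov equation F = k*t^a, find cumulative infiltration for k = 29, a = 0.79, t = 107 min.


F = k * t^a = 29 * 107^0.79
F = 29 * 40.106354

1163.0843 mm


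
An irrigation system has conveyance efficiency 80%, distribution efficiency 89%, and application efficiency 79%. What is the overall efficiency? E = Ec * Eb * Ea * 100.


Ec = 0.8, Eb = 0.89, Ea = 0.79
E = 0.8 * 0.89 * 0.79 * 100 = 56.2480%

56.2480 %


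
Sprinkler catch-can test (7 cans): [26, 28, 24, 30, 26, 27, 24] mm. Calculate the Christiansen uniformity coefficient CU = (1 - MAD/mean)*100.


mean = 26.428571 mm
MAD = 1.632653 mm
CU = (1 - 1.632653/26.428571)*100

93.8224 %


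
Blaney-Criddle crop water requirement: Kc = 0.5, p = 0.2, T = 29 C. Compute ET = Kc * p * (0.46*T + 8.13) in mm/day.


ET = Kc * p * (0.46*T + 8.13)
ET = 0.5 * 0.2 * (0.46*29 + 8.13)
ET = 0.5 * 0.2 * 21.4700

2.1470 mm/day


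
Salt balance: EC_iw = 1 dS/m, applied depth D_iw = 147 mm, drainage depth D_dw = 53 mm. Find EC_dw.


EC_dw = EC_iw * D_iw / D_dw
EC_dw = 1 * 147 / 53
EC_dw = 147 / 53

2.7736 dS/m


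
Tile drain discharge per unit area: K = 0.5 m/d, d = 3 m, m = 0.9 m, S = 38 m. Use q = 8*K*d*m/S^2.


q = 8*K*d*m/S^2
q = 8*0.5*3*0.9/38^2
q = 10.8000 / 1444

0.0075 m/d


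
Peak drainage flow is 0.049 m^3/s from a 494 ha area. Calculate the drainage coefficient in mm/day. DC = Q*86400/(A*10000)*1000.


DC = Q * 86400 / (A * 10000) * 1000
DC = 0.049 * 86400 / (494 * 10000) * 1000
DC = 4233600.0000 / 4940000

0.8570 mm/day


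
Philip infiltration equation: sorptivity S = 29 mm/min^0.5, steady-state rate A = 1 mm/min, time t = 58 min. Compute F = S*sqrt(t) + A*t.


F = S*sqrt(t) + A*t
F = 29*sqrt(58) + 1*58
F = 29*7.615773 + 58

278.8574 mm


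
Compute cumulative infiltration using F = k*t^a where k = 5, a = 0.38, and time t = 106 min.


F = k * t^a = 5 * 106^0.38
F = 5 * 5.883235

29.4162 mm


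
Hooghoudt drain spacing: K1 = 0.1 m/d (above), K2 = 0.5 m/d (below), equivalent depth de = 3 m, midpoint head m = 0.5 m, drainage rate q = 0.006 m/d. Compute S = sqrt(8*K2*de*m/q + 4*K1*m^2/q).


S^2 = 8*K2*de*m/q + 4*K1*m^2/q
S^2 = 8*0.5*3*0.5/0.006 + 4*0.1*0.5^2/0.006
S = sqrt(1016.6667)

31.8852 m


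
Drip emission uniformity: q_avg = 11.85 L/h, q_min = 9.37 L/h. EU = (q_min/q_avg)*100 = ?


EU = (q_min/q_avg)*100 = (9.37/11.85)*100 = 79.0717%

79.0717 %


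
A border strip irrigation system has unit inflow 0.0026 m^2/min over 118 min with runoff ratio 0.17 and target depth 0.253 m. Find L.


L = q*t/((1+r)*Z)
L = 0.0026*118/((1+0.17)*0.253)
L = 0.3068/0.29601

1.0365 m


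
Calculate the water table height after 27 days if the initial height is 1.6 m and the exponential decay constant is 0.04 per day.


m = m0 * exp(-k*t)
m = 1.6 * exp(-0.04 * 27)
m = 1.6 * exp(-1.0800)

0.5434 m


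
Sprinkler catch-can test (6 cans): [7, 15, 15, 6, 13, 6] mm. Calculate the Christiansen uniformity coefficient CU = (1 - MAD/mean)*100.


mean = 10.333333 mm
MAD = 4.000000 mm
CU = (1 - 4.000000/10.333333)*100

61.2903 %


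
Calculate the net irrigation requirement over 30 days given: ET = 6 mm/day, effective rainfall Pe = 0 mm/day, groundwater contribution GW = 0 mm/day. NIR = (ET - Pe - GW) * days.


Daily deficit = ET - Pe - GW = 6 - 0 - 0 = 6 mm/day
NIR = 6 * 30 = 180 mm

180.0000 mm


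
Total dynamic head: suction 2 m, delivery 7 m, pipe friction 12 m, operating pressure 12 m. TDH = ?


TDH = Hs + Hd + hf + Hp = 2 + 7 + 12 + 12 = 33

33 m


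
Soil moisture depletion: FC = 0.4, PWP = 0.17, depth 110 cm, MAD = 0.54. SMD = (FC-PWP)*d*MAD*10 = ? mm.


SMD = (FC - PWP) * d * MAD * 10
SMD = (0.4 - 0.17) * 110 * 0.54 * 10
SMD = 0.2300 * 110 * 0.54 * 10

136.6200 mm


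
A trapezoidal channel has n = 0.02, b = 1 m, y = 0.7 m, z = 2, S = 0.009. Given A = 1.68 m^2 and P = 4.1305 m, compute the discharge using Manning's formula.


R = A/P = 1.68/4.1305 = 0.406730
Q = (1/0.02) * 1.68 * 0.406730^(2/3) * 0.009^0.5

4.3746 m^3/s


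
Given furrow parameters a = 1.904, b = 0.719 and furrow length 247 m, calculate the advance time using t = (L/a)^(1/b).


t = (L/a)^(1/b)
t = (247/1.904)^(1/0.719)
t = 129.726891^(1/0.719)

868.6516 min


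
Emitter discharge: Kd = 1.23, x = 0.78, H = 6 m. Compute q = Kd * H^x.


q = Kd * H^x = 1.23 * 6^0.78 = 1.23 * 4.045367

4.9758 L/h


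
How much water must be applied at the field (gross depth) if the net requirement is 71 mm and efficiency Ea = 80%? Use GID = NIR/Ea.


Ea = 80% = 0.8
GID = NIR / Ea = 71 / 0.8 = 88.7500 mm

88.7500 mm


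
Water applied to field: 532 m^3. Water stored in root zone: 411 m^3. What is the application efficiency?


Ea = V_root / V_field * 100 = 411 / 532 * 100 = 77.2556%

77.2556 %


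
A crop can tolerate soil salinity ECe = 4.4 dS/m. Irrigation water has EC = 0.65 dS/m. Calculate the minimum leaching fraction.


LR = ECiw / (5*ECe - ECiw)
LR = 0.65 / (5*4.4 - 0.65)
LR = 0.65 / 21.3500

0.0304


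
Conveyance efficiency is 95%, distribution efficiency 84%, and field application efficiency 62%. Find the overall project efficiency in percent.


Ec = 0.95, Eb = 0.84, Ea = 0.62
E = 0.95 * 0.84 * 0.62 * 100 = 49.4760%

49.4760 %


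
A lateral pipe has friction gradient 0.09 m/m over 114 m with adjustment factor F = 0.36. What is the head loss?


hf = J * L * F = 0.09 * 114 * 0.36 = 3.6936 m

3.6936 m


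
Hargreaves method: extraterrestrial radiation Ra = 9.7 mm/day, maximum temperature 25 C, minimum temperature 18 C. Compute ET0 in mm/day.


Tmean = (Tmax + Tmin)/2 = (25 + 18)/2 = 21.5
ET0 = 0.0023 * 9.7 * (21.5 + 17.8) * sqrt(25 - 18)
ET0 = 0.0023 * 9.7 * 39.3 * 2.645751

2.3197 mm/day


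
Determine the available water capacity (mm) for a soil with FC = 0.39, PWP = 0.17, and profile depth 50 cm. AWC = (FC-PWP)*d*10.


AWC = (FC - PWP) * d * 10
AWC = (0.39 - 0.17) * 50 * 10
AWC = 0.2200 * 50 * 10

110.0000 mm


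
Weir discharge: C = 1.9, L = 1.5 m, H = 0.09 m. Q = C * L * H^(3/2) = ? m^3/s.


Q = C * L * H^(3/2) = 1.9 * 1.5 * 0.09^1.5 = 1.9 * 1.5 * 0.027000

0.0769 m^3/s


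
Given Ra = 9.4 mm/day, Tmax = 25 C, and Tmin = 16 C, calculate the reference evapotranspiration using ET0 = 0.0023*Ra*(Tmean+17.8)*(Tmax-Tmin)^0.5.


Tmean = (Tmax + Tmin)/2 = (25 + 16)/2 = 20.5
ET0 = 0.0023 * 9.4 * (20.5 + 17.8) * sqrt(25 - 16)
ET0 = 0.0023 * 9.4 * 38.3 * 3.000000

2.4841 mm/day


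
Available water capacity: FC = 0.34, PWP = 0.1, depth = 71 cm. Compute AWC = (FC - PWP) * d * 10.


AWC = (FC - PWP) * d * 10
AWC = (0.34 - 0.1) * 71 * 10
AWC = 0.2400 * 71 * 10

170.4000 mm


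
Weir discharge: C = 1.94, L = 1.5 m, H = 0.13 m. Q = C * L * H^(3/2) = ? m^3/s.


Q = C * L * H^(3/2) = 1.94 * 1.5 * 0.13^1.5 = 1.94 * 1.5 * 0.046872

0.1364 m^3/s


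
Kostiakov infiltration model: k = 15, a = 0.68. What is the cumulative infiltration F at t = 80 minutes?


F = k * t^a = 15 * 80^0.68
F = 15 * 19.683449

295.2517 mm


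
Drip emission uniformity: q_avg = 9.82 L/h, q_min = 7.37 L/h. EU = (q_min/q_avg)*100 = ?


EU = (q_min/q_avg)*100 = (7.37/9.82)*100 = 75.0509%

75.0509 %


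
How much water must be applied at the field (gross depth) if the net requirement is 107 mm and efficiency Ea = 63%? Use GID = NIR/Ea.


Ea = 63% = 0.63
GID = NIR / Ea = 107 / 0.63 = 169.8413 mm

169.8413 mm


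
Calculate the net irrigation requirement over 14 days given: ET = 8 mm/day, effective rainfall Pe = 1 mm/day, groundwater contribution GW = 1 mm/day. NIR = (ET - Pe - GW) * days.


Daily deficit = ET - Pe - GW = 8 - 1 - 1 = 6 mm/day
NIR = 6 * 14 = 84 mm

84.0000 mm


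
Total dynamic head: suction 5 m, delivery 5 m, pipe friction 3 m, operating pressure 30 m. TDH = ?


TDH = Hs + Hd + hf + Hp = 5 + 5 + 3 + 30 = 43

43 m


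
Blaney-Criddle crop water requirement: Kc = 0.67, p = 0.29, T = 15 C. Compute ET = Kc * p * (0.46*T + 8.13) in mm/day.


ET = Kc * p * (0.46*T + 8.13)
ET = 0.67 * 0.29 * (0.46*15 + 8.13)
ET = 0.67 * 0.29 * 15.0300

2.9203 mm/day


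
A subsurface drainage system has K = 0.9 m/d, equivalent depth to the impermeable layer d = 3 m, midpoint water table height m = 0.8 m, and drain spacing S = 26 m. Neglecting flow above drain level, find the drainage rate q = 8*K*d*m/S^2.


q = 8*K*d*m/S^2
q = 8*0.9*3*0.8/26^2
q = 17.2800 / 676

0.0256 m/d
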